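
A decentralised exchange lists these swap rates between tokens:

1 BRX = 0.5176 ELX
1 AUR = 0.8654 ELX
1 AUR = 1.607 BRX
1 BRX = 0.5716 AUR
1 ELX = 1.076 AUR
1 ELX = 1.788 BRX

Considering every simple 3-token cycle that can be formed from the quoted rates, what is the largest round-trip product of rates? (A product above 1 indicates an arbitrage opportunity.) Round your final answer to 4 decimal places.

AUR→BRX→ELX→AUR: 1.607 × 0.5176 × 1.076 = 0.89500
AUR→ELX→BRX→AUR: 0.8654 × 1.788 × 0.5716 = 0.88446
Maximum is AUR→BRX→ELX→AUR at 0.8950; no arbitrage — every cycle loses value.

0.8950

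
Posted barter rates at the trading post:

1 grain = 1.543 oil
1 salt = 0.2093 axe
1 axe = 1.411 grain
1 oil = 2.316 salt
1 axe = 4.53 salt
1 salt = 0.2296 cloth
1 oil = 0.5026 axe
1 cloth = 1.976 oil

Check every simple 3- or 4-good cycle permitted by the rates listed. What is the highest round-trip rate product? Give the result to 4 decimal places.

1.0942

axe→grain→oil→axe: 1.411 × 1.543 × 0.5026 = 1.09425
salt→axe→grain→oil→salt: 0.2093 × 1.411 × 1.543 × 2.316 = 1.05536
salt→cloth→oil→salt: 0.2296 × 1.976 × 2.316 = 1.05075
salt→cloth→oil→axe→salt: 0.2296 × 1.976 × 0.5026 × 4.53 = 1.03295
Maximum is axe→grain→oil→axe at 1.0942; arbitrage exists.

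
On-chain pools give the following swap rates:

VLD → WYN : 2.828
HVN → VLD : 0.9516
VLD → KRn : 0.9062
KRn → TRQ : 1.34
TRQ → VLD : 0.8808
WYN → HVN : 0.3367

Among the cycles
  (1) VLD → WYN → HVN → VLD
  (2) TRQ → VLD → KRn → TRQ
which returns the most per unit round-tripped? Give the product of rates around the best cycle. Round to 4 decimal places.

(1) 2.828 × 0.3367 × 0.9516 = 0.90610
(2) 0.8808 × 0.9062 × 1.34 = 1.06956
Highest is cycle (2) at 1.0696 (>1, arbitrage).

1.0696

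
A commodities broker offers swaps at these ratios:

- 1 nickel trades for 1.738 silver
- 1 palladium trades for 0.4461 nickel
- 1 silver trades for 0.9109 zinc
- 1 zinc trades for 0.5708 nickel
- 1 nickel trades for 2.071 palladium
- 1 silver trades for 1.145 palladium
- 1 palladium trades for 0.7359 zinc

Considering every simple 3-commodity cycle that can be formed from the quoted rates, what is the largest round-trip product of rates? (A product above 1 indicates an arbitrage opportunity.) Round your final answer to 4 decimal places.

nickel→silver→zinc→nickel: 1.738 × 0.9109 × 0.5708 = 0.90366
palladium→nickel→silver→palladium: 0.4461 × 1.738 × 1.145 = 0.88774
palladium→zinc→nickel→palladium: 0.7359 × 0.5708 × 2.071 = 0.86993
Maximum is nickel→silver→zinc→nickel at 0.9037; no arbitrage — every cycle loses value.

0.9037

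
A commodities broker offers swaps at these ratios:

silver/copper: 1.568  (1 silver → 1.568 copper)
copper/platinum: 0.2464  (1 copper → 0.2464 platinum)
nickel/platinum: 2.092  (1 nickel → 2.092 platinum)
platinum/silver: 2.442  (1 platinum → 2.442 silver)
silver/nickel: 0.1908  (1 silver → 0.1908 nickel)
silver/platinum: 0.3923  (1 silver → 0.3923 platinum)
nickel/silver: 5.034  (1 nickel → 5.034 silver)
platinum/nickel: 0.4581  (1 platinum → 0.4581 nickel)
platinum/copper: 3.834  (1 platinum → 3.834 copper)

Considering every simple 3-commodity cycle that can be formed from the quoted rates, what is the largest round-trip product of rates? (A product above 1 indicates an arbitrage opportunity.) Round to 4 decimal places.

0.9747

nickel→platinum→silver→nickel: 2.092 × 2.442 × 0.1908 = 0.97473
platinum→silver→copper→platinum: 2.442 × 1.568 × 0.2464 = 0.94348
nickel→silver→platinum→nickel: 5.034 × 0.3923 × 0.4581 = 0.90467
Maximum is nickel→platinum→silver→nickel at 0.9747; no arbitrage — every cycle loses value.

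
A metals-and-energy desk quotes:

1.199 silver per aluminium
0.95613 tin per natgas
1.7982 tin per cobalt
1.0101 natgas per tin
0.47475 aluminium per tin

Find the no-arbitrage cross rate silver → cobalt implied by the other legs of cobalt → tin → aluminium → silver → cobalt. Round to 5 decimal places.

Known legs of the cycle: 1.7982 × 0.47475 × 1.199 = 1.02358084455
For no arbitrage the full-cycle product must be 1, so the missing rate is 1 / 1.02358084455 ≈ 0.9769624.

0.97696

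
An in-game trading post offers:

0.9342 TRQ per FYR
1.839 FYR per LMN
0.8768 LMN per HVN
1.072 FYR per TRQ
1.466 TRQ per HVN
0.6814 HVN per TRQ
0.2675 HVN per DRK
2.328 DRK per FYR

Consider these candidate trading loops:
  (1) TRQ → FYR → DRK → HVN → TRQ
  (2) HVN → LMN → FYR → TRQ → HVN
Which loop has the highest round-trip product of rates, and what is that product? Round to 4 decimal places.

(1) 1.072 × 2.328 × 0.2675 × 1.466 = 0.97867
(2) 0.8768 × 1.839 × 0.9342 × 0.6814 = 1.02642
Highest is cycle (2) at 1.0264 (>1, arbitrage).

1.0264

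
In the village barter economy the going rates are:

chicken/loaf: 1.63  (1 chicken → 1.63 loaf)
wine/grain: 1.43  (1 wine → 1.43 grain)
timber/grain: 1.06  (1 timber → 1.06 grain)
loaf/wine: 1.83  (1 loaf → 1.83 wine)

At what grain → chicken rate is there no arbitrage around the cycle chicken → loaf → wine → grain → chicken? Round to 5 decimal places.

0.23444

Known legs of the cycle: 1.63 × 1.83 × 1.43 = 4.265547
For no arbitrage the full-cycle product must be 1, so the missing rate is 1 / 4.265547 ≈ 0.2344365.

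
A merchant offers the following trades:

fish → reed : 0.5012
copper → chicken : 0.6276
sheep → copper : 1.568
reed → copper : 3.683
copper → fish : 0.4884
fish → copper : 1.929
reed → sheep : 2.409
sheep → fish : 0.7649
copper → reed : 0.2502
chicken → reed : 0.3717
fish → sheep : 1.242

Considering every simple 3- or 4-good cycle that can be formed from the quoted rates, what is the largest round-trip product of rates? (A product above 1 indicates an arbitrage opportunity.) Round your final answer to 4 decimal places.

0.9511

sheep→copper→fish→sheep: 1.568 × 0.4884 × 1.242 = 0.95114
sheep→copper→reed→sheep: 1.568 × 0.2502 × 2.409 = 0.94508
sheep→copper→fish→reed→sheep: 1.568 × 0.4884 × 0.5012 × 2.409 = 0.92463
sheep→fish→reed→sheep: 0.7649 × 0.5012 × 2.409 = 0.92353
copper→fish→reed→copper: 0.4884 × 0.5012 × 3.683 = 0.90155
sheep→fish→copper→reed→sheep: 0.7649 × 1.929 × 0.2502 × 2.409 = 0.88933
sheep→copper→chicken→reed→sheep: 1.568 × 0.6276 × 0.3717 × 2.409 = 0.88117
copper→chicken→reed→copper: 0.6276 × 0.3717 × 3.683 = 0.85917
Maximum is sheep→copper→fish→sheep at 0.9511; no arbitrage — every cycle loses value.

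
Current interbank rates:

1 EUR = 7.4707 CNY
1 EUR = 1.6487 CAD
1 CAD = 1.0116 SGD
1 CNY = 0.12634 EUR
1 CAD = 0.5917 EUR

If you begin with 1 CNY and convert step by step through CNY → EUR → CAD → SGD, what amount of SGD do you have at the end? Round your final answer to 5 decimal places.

0.21071

1 CNY × 0.12634 = 0.12634 EUR
0.12634 EUR × 1.6487 = 0.208296758 CAD
0.208296758 CAD × 1.0116 = 0.2107130003928 SGD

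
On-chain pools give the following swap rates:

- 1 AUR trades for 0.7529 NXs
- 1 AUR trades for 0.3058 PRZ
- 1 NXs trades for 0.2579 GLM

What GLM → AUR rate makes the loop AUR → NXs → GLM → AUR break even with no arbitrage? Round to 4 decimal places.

Known legs of the cycle: 0.7529 × 0.2579 = 0.19417291
For no arbitrage the full-cycle product must be 1, so the missing rate is 1 / 0.19417291 ≈ 5.150049.

5.1500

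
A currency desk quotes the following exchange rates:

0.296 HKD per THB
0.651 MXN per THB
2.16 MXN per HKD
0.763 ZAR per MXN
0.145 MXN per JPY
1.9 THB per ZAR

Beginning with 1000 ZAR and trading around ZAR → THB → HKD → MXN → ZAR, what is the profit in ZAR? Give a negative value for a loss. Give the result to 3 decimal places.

-73.120

1000 ZAR × 1.9 = 1900 THB
1900 THB × 0.296 = 562.4 HKD
562.4 HKD × 2.16 = 1214.784 MXN
1214.784 MXN × 0.763 = 926.880192 ZAR
Net change: 926.880192 − 1000 = -73.119808 ZAR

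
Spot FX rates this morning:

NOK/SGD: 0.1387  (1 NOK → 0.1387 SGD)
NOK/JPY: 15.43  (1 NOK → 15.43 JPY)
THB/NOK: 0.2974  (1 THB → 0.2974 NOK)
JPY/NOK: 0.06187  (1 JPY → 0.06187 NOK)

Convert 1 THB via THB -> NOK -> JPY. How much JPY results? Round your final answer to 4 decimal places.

4.5889

1 THB × 0.2974 = 0.2974 NOK
0.2974 NOK × 15.43 = 4.588882 JPY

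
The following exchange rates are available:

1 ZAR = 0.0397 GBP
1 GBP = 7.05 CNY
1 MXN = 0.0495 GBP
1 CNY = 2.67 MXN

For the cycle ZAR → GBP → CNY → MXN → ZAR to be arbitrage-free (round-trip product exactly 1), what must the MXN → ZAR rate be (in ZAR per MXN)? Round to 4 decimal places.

Known legs of the cycle: 0.0397 × 7.05 × 2.67 = 0.74729295
For no arbitrage the full-cycle product must be 1, so the missing rate is 1 / 0.74729295 ≈ 1.338163.

1.3382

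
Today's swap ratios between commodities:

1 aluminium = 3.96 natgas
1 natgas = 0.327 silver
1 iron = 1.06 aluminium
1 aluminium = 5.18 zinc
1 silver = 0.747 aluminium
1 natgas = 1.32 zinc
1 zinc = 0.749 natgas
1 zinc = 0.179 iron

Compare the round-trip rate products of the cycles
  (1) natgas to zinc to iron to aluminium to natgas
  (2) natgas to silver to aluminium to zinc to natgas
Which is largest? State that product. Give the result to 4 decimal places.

(1) 1.32 × 0.179 × 1.06 × 3.96 = 0.99181
(2) 0.327 × 0.747 × 5.18 × 0.749 = 0.94772
Highest is cycle (1) at 0.9918 (≤1, no arbitrage).

0.9918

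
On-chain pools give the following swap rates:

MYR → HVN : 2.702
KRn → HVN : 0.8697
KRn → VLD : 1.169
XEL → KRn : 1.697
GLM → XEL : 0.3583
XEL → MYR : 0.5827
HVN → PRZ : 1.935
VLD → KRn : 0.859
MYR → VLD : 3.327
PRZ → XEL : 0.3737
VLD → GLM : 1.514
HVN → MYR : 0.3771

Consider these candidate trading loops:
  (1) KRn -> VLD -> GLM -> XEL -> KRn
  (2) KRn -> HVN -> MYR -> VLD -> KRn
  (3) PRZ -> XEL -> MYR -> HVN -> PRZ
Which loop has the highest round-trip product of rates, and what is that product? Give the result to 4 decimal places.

(1) 1.169 × 1.514 × 0.3583 × 1.697 = 1.07614
(2) 0.8697 × 0.3771 × 3.327 × 0.859 = 0.93729
(3) 0.3737 × 0.5827 × 2.702 × 1.935 = 1.13850
Highest is cycle (3) at 1.1385 (>1, arbitrage).

1.1385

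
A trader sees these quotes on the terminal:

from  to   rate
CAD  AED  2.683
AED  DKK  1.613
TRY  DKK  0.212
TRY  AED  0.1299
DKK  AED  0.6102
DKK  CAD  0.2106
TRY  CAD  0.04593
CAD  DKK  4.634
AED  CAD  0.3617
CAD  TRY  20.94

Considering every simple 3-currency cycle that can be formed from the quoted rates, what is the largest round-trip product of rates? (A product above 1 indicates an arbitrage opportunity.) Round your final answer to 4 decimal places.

1.0228

CAD→DKK→AED→CAD: 4.634 × 0.6102 × 0.3617 = 1.02277
CAD→TRY→AED→CAD: 20.94 × 0.1299 × 0.3617 = 0.98386
CAD→TRY→DKK→CAD: 20.94 × 0.212 × 0.2106 = 0.93491
CAD→AED→DKK→CAD: 2.683 × 1.613 × 0.2106 = 0.91141
Maximum is CAD→DKK→AED→CAD at 1.0228; arbitrage exists.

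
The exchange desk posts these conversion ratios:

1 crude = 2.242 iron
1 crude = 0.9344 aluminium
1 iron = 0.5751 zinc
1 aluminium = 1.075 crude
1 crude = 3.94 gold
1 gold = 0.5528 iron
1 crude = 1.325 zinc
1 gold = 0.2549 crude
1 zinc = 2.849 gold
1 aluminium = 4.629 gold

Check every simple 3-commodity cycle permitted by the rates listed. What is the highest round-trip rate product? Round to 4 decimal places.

gold→crude→aluminium→gold: 0.2549 × 0.9344 × 4.629 = 1.10253
gold→crude→zinc→gold: 0.2549 × 1.325 × 2.849 = 0.96223
gold→iron→zinc→gold: 0.5528 × 0.5751 × 2.849 = 0.90574
Maximum is gold→crude→aluminium→gold at 1.1025; arbitrage exists.

1.1025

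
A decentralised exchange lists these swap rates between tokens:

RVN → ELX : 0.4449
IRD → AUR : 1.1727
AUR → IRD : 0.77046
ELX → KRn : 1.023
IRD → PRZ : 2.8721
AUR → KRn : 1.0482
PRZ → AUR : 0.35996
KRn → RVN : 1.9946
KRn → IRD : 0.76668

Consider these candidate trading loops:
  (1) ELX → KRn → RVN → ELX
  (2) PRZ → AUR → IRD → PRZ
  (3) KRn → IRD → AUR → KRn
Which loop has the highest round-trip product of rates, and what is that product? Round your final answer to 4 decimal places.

(1) 1.023 × 1.9946 × 0.4449 = 0.90781
(2) 0.35996 × 0.77046 × 2.8721 = 0.79653
(3) 0.76668 × 1.1727 × 1.0482 = 0.94242
Highest is cycle (3) at 0.9424 (≤1, no arbitrage).

0.9424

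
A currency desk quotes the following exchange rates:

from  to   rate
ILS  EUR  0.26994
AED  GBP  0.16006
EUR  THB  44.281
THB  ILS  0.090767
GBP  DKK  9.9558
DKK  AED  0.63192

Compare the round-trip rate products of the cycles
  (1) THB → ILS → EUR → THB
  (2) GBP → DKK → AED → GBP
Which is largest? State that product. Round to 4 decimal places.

1.0850

(1) 0.090767 × 0.26994 × 44.281 = 1.08496
(2) 9.9558 × 0.63192 × 0.16006 = 1.00698
Highest is cycle (1) at 1.0850 (>1, arbitrage).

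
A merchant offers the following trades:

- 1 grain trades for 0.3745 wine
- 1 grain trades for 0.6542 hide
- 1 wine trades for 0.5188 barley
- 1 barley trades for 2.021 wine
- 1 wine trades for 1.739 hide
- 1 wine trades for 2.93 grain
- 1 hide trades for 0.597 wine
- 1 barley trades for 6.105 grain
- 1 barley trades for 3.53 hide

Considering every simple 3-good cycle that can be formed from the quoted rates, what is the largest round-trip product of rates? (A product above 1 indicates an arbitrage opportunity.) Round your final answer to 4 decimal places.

1.1861

wine→barley→grain→wine: 0.5188 × 6.105 × 0.3745 = 1.18614
wine→grain→hide→wine: 2.93 × 0.6542 × 0.597 = 1.14433
wine→barley→hide→wine: 0.5188 × 3.53 × 0.597 = 1.09332
Maximum is wine→barley→grain→wine at 1.1861; arbitrage exists.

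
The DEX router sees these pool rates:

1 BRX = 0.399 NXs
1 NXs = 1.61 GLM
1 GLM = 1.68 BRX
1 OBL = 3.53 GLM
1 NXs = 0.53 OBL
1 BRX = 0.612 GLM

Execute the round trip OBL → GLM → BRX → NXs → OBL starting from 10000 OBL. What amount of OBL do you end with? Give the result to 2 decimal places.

10000 OBL × 3.53 = 35300 GLM
35300 GLM × 1.68 = 59304 BRX
59304 BRX × 0.399 = 23662.296 NXs
23662.296 NXs × 0.53 = 12541.01688 OBL

12541.02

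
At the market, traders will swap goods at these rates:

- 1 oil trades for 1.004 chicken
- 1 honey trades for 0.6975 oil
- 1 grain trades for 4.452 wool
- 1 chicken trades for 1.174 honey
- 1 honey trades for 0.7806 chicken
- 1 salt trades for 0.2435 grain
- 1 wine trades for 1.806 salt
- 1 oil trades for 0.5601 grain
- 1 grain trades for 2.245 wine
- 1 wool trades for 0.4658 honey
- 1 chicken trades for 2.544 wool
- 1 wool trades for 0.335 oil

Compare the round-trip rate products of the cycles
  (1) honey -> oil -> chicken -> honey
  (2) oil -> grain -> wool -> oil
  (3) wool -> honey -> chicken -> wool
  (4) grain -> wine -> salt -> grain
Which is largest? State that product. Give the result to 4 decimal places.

(1) 0.6975 × 1.004 × 1.174 = 0.82214
(2) 0.5601 × 4.452 × 0.335 = 0.83534
(3) 0.4658 × 0.7806 × 2.544 = 0.92501
(4) 2.245 × 1.806 × 0.2435 = 0.98726
Highest is cycle (4) at 0.9873 (≤1, no arbitrage).

0.9873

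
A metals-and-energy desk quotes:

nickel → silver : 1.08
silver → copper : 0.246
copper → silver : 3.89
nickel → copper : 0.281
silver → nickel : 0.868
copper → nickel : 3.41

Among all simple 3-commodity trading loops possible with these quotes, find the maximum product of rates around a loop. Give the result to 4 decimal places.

silver→nickel→copper→silver: 0.868 × 0.281 × 3.89 = 0.94880
silver→copper→nickel→silver: 0.246 × 3.41 × 1.08 = 0.90597
Maximum is silver→nickel→copper→silver at 0.9488; no arbitrage — every cycle loses value.

0.9488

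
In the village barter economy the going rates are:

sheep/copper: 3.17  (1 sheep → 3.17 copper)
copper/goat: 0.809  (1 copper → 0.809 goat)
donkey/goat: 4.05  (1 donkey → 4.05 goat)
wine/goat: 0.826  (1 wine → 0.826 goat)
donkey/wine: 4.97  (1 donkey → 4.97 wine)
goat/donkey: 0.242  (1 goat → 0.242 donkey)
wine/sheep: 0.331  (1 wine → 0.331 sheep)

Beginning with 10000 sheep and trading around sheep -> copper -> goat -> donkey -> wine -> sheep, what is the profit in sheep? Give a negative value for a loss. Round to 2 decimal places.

209.57

10000 sheep × 3.17 = 31700 copper
31700 copper × 0.809 = 25645.3 goat
25645.3 goat × 0.242 = 6206.1626 donkey
6206.1626 donkey × 4.97 = 30844.628122 wine
30844.628122 wine × 0.331 = 10209.571908382 sheep
Net change: 10209.571908382 − 10000 = 209.571908382 sheep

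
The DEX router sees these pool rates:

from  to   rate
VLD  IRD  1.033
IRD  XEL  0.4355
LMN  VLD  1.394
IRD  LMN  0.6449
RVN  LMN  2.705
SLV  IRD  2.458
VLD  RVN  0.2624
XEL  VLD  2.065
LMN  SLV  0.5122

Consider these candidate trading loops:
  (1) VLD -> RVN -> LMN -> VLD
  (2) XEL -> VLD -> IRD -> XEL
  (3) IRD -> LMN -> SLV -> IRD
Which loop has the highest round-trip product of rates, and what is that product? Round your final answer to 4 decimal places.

(1) 0.2624 × 2.705 × 1.394 = 0.98945
(2) 2.065 × 1.033 × 0.4355 = 0.92898
(3) 0.6449 × 0.5122 × 2.458 = 0.81192
Highest is cycle (1) at 0.9895 (≤1, no arbitrage).

0.9895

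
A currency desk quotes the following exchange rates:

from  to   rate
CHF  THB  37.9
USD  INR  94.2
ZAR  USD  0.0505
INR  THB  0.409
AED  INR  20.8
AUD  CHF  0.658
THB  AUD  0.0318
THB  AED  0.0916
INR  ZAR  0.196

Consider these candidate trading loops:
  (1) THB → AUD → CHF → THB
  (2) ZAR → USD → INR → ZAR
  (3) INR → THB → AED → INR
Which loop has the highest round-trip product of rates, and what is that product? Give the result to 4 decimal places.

(1) 0.0318 × 0.658 × 37.9 = 0.79303
(2) 0.0505 × 94.2 × 0.196 = 0.93239
(3) 0.409 × 0.0916 × 20.8 = 0.77926
Highest is cycle (2) at 0.9324 (≤1, no arbitrage).

0.9324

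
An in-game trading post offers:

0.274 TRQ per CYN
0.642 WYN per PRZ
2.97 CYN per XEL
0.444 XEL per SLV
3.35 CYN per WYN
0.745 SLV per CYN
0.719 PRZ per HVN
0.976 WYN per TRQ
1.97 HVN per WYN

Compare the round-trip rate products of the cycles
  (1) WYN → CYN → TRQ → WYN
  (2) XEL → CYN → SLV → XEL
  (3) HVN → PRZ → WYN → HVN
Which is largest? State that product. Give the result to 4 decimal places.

0.9824

(1) 3.35 × 0.274 × 0.976 = 0.89587
(2) 2.97 × 0.745 × 0.444 = 0.98242
(3) 0.719 × 0.642 × 1.97 = 0.90935
Highest is cycle (2) at 0.9824 (≤1, no arbitrage).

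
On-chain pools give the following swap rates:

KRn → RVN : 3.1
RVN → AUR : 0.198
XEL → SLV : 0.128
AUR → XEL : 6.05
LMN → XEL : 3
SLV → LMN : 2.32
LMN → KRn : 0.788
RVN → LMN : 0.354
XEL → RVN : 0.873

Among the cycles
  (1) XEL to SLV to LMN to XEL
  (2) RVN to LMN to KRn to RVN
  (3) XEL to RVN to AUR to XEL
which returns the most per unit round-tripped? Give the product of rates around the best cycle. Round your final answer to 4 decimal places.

(1) 0.128 × 2.32 × 3 = 0.89088
(2) 0.354 × 0.788 × 3.1 = 0.86475
(3) 0.873 × 0.198 × 6.05 = 1.04577
Highest is cycle (3) at 1.0458 (>1, arbitrage).

1.0458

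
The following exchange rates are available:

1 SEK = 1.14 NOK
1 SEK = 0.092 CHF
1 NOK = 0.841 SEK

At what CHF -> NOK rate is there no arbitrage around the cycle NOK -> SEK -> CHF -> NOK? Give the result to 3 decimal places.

12.925

Known legs of the cycle: 0.841 × 0.092 = 0.077372
For no arbitrage the full-cycle product must be 1, so the missing rate is 1 / 0.077372 ≈ 12.92457.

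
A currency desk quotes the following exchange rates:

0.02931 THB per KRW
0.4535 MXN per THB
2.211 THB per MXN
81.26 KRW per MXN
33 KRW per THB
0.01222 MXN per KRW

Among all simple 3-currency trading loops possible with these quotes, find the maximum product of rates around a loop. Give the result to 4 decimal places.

1.0801

MXN→KRW→THB→MXN: 81.26 × 0.02931 × 0.4535 = 1.08011
MXN→THB→KRW→MXN: 2.211 × 33 × 0.01222 = 0.89161
Maximum is MXN→KRW→THB→MXN at 1.0801; arbitrage exists.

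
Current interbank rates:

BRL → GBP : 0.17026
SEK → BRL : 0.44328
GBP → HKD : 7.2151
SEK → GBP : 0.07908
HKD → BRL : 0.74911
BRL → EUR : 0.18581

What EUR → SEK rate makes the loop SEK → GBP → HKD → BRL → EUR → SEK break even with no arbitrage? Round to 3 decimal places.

12.591

Known legs of the cycle: 0.07908 × 7.2151 × 0.74911 × 0.18581 = 0.0794188681333369428
For no arbitrage the full-cycle product must be 1, so the missing rate is 1 / 0.0794188681333369428 ≈ 12.59147.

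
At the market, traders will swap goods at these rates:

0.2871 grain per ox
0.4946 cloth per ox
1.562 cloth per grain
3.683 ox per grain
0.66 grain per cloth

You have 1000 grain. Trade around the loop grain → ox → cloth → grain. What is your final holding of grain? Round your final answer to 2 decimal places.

1202.26

1000 grain × 3.683 = 3683 ox
3683 ox × 0.4946 = 1821.6118 cloth
1821.6118 cloth × 0.66 = 1202.263788 grain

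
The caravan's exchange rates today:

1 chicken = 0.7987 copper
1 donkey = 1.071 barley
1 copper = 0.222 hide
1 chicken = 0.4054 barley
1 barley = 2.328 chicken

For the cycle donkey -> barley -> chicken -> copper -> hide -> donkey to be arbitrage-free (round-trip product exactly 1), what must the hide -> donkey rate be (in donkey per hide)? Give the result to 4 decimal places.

2.2620

Known legs of the cycle: 1.071 × 2.328 × 0.7987 × 0.222 = 0.4420883858832
For no arbitrage the full-cycle product must be 1, so the missing rate is 1 / 0.4420883858832 ≈ 2.261991.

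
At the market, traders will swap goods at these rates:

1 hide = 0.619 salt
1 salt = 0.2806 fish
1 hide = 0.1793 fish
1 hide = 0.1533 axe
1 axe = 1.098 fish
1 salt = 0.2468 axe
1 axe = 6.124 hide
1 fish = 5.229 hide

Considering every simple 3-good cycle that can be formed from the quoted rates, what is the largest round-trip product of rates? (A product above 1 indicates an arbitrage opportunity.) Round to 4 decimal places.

axe→hide→salt→axe: 6.124 × 0.619 × 0.2468 = 0.93556
salt→fish→hide→salt: 0.2806 × 5.229 × 0.619 = 0.90823
axe→fish→hide→axe: 1.098 × 5.229 × 0.1533 = 0.88016
Maximum is axe→hide→salt→axe at 0.9356; no arbitrage — every cycle loses value.

0.9356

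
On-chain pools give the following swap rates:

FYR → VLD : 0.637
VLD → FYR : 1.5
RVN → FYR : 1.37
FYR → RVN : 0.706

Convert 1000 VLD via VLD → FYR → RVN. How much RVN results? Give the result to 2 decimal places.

1059.00

1000 VLD × 1.5 = 1500 FYR
1500 FYR × 0.706 = 1059 RVN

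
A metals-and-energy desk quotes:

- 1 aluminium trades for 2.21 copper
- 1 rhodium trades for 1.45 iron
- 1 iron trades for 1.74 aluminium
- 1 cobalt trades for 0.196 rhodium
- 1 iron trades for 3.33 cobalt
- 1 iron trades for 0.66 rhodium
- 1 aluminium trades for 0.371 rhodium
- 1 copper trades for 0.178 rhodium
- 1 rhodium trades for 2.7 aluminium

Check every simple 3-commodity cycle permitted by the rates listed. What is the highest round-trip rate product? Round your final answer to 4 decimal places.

1.0621

rhodium→aluminium→copper→rhodium: 2.7 × 2.21 × 0.178 = 1.06213
rhodium→iron→cobalt→rhodium: 1.45 × 3.33 × 0.196 = 0.94639
rhodium→iron→aluminium→rhodium: 1.45 × 1.74 × 0.371 = 0.93603
Maximum is rhodium→aluminium→copper→rhodium at 1.0621; arbitrage exists.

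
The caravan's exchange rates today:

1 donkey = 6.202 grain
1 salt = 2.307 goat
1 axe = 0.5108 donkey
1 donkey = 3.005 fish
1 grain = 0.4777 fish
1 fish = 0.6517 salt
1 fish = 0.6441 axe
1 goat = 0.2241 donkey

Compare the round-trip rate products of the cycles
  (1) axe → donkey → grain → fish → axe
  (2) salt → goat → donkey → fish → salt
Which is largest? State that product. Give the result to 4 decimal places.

(1) 0.5108 × 6.202 × 0.4777 × 0.6441 = 0.97475
(2) 2.307 × 0.2241 × 3.005 × 0.6517 = 1.01247
Highest is cycle (2) at 1.0125 (>1, arbitrage).

1.0125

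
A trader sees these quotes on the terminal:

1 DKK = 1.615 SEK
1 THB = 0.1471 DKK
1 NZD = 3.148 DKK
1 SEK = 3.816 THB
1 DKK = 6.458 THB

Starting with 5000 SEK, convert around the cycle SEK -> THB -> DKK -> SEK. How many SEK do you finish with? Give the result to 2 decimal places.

5000 SEK × 3.816 = 19080 THB
19080 THB × 0.1471 = 2806.668 DKK
2806.668 DKK × 1.615 = 4532.76882 SEK

4532.77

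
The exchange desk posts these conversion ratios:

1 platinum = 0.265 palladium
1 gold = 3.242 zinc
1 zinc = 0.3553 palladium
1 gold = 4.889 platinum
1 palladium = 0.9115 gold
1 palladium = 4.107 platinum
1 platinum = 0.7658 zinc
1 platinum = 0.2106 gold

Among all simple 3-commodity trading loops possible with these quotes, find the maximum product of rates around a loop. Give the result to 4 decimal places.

1.1809

palladium→gold→platinum→palladium: 0.9115 × 4.889 × 0.265 = 1.18093
zinc→palladium→platinum→zinc: 0.3553 × 4.107 × 0.7658 = 1.11747
zinc→palladium→gold→zinc: 0.3553 × 0.9115 × 3.242 = 1.04994
Maximum is palladium→gold→platinum→palladium at 1.1809; arbitrage exists.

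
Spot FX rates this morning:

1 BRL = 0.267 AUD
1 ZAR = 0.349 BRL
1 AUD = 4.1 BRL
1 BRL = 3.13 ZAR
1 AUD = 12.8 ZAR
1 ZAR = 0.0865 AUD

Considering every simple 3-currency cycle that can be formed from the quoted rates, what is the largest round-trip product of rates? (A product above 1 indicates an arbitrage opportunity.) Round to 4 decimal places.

ZAR→BRL→AUD→ZAR: 0.349 × 0.267 × 12.8 = 1.19274
ZAR→AUD→BRL→ZAR: 0.0865 × 4.1 × 3.13 = 1.11005
Maximum is ZAR→BRL→AUD→ZAR at 1.1927; arbitrage exists.

1.1927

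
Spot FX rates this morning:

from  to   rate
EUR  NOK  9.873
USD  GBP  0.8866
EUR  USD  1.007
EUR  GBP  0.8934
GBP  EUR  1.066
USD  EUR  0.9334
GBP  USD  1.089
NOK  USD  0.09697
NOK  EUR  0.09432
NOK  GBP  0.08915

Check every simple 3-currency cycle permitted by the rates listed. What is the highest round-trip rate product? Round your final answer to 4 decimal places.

0.9517

EUR→USD→GBP→EUR: 1.007 × 0.8866 × 1.066 = 0.95173
NOK→GBP→EUR→NOK: 0.08915 × 1.066 × 9.873 = 0.93827
EUR→GBP→USD→EUR: 0.8934 × 1.089 × 0.9334 = 0.90812
NOK→USD→EUR→NOK: 0.09697 × 0.9334 × 9.873 = 0.89362
Maximum is EUR→USD→GBP→EUR at 0.9517; no arbitrage — every cycle loses value.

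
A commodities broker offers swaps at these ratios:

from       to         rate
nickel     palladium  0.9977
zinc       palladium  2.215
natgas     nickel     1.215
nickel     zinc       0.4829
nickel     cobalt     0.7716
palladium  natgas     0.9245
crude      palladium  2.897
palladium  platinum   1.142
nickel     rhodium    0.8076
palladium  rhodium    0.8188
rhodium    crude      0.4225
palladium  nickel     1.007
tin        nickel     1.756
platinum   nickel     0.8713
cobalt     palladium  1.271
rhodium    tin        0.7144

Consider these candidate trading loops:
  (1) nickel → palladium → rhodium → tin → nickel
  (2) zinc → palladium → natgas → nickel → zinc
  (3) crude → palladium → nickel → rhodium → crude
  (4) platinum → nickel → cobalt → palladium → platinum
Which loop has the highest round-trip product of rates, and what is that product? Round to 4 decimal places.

1.2015

(1) 0.9977 × 0.8188 × 0.7144 × 1.756 = 1.02481
(2) 2.215 × 0.9245 × 1.215 × 0.4829 = 1.20147
(3) 2.897 × 1.007 × 0.8076 × 0.4225 = 0.99541
(4) 0.8713 × 0.7716 × 1.271 × 1.142 = 0.97582
Highest is cycle (2) at 1.2015 (>1, arbitrage).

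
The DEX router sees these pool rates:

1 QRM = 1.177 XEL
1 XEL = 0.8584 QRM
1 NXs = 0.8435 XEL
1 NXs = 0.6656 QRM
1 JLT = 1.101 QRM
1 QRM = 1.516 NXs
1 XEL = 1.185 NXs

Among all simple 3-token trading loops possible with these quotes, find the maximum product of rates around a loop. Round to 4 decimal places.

1.0977

NXs→XEL→QRM→NXs: 0.8435 × 0.8584 × 1.516 = 1.09768
NXs→QRM→XEL→NXs: 0.6656 × 1.177 × 1.185 = 0.92834
Maximum is NXs→XEL→QRM→NXs at 1.0977; arbitrage exists.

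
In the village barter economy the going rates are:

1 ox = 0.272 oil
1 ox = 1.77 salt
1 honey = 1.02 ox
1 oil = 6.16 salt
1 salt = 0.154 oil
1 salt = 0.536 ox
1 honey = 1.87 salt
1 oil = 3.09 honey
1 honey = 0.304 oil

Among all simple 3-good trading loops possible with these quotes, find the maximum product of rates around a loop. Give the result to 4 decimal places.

salt→ox→oil→salt: 0.536 × 0.272 × 6.16 = 0.89808
honey→salt→oil→honey: 1.87 × 0.154 × 3.09 = 0.88986
honey→ox→oil→honey: 1.02 × 0.272 × 3.09 = 0.85729
Maximum is salt→ox→oil→salt at 0.8981; no arbitrage — every cycle loses value.

0.8981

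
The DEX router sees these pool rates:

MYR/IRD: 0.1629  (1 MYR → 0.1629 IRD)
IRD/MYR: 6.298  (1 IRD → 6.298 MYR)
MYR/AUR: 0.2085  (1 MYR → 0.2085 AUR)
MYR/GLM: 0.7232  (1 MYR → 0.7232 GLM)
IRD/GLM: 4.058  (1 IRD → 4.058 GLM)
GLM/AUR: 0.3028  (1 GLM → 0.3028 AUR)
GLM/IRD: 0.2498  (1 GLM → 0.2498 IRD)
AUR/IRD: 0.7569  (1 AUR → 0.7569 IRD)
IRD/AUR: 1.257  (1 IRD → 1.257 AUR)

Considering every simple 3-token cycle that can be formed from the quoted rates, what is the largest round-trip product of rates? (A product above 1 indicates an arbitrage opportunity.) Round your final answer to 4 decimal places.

MYR→GLM→IRD→MYR: 0.7232 × 0.2498 × 6.298 = 1.13777
AUR→IRD→MYR→AUR: 0.7569 × 6.298 × 0.2085 = 0.99391
AUR→IRD→GLM→AUR: 0.7569 × 4.058 × 0.3028 = 0.93005
Maximum is MYR→GLM→IRD→MYR at 1.1378; arbitrage exists.

1.1378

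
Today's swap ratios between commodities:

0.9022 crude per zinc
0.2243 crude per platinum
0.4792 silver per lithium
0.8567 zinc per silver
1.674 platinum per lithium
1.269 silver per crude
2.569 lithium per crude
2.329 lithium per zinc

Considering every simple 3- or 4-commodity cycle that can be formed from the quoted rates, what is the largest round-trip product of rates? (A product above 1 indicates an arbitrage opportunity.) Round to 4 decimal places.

zinc→crude→silver→zinc: 0.9022 × 1.269 × 0.8567 = 0.98083
lithium→platinum→crude→lithium: 1.674 × 0.2243 × 2.569 = 0.96460
zinc→lithium→silver→zinc: 2.329 × 0.4792 × 0.8567 = 0.95613
zinc→crude→lithium→silver→zinc: 0.9022 × 2.569 × 0.4792 × 0.8567 = 0.95151
Maximum is zinc→crude→silver→zinc at 0.9808; no arbitrage — every cycle loses value.

0.9808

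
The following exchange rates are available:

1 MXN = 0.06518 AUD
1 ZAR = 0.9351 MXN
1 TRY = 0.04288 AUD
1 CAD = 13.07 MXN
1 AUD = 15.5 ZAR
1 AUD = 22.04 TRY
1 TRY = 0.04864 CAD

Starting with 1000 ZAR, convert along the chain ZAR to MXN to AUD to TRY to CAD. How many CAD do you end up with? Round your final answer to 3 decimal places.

1000 ZAR × 0.9351 = 935.1 MXN
935.1 MXN × 0.06518 = 60.949818 AUD
60.949818 AUD × 22.04 = 1343.33398872 TRY
1343.33398872 TRY × 0.04864 = 65.3397652113408 CAD

65.340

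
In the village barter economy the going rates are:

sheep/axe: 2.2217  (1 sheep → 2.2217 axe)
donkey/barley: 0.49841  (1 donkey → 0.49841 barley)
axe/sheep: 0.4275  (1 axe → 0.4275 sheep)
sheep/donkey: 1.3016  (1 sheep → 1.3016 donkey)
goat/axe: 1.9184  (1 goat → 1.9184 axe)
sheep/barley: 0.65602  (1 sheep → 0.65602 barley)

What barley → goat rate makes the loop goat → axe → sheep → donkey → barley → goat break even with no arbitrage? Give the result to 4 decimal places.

1.8796

Known legs of the cycle: 1.9184 × 0.4275 × 1.3016 × 0.49841 = 0.532034226652896
For no arbitrage the full-cycle product must be 1, so the missing rate is 1 / 0.532034226652896 ≈ 1.879578.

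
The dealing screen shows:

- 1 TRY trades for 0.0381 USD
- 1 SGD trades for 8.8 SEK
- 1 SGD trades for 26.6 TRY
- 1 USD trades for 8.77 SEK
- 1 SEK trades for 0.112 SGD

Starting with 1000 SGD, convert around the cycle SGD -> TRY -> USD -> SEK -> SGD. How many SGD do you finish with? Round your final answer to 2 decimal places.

995.46

1000 SGD × 26.6 = 26600 TRY
26600 TRY × 0.0381 = 1013.46 USD
1013.46 USD × 8.77 = 8888.0442 SEK
8888.0442 SEK × 0.112 = 995.4609504 SGD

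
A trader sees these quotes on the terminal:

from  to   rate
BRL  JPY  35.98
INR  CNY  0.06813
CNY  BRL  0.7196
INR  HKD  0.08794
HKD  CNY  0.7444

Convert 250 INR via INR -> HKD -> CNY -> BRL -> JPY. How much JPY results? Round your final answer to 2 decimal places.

423.73

250 INR × 0.08794 = 21.985 HKD
21.985 HKD × 0.7444 = 16.365634 CNY
16.365634 CNY × 0.7196 = 11.7767102264 BRL
11.7767102264 BRL × 35.98 = 423.726033945872 JPY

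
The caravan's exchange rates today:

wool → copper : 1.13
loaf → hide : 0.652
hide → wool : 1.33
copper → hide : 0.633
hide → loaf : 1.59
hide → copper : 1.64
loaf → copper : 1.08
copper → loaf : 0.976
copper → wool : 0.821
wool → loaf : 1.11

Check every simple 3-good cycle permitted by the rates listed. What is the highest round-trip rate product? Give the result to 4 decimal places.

loaf→copper→hide→loaf: 1.08 × 0.633 × 1.59 = 1.08699
loaf→hide→copper→loaf: 0.652 × 1.64 × 0.976 = 1.04362
loaf→copper→wool→loaf: 1.08 × 0.821 × 1.11 = 0.98421
loaf→hide→wool→loaf: 0.652 × 1.33 × 1.11 = 0.96255
wool→copper→hide→wool: 1.13 × 0.633 × 1.33 = 0.95134
Maximum is loaf→copper→hide→loaf at 1.0870; arbitrage exists.

1.0870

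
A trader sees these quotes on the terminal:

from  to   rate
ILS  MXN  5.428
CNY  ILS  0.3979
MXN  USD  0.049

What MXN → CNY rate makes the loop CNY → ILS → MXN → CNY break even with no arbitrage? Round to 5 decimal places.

Known legs of the cycle: 0.3979 × 5.428 = 2.1598012
For no arbitrage the full-cycle product must be 1, so the missing rate is 1 / 2.1598012 ≈ 0.4630056.

0.46301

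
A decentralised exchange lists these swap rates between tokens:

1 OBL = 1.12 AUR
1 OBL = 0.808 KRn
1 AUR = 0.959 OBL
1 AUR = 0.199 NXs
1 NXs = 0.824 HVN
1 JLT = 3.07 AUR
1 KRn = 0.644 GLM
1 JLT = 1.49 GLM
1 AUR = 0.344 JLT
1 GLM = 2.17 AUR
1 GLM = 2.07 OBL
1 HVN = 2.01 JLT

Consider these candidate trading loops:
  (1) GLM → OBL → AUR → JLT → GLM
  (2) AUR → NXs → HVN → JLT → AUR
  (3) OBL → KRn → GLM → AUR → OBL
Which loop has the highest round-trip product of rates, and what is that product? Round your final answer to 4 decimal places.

1.1883

(1) 2.07 × 1.12 × 0.344 × 1.49 = 1.18832
(2) 0.199 × 0.824 × 2.01 × 3.07 = 1.01185
(3) 0.808 × 0.644 × 2.17 × 0.959 = 1.08287
Highest is cycle (1) at 1.1883 (>1, arbitrage).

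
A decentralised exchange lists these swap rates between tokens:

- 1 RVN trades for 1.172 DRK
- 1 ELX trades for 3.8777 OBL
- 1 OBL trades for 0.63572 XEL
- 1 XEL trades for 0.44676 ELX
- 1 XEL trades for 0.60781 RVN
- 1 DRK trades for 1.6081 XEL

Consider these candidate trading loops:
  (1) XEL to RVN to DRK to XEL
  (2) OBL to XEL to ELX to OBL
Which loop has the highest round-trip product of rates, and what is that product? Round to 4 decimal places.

(1) 0.60781 × 1.172 × 1.6081 = 1.14554
(2) 0.63572 × 0.44676 × 3.8777 = 1.10132
Highest is cycle (1) at 1.1455 (>1, arbitrage).

1.1455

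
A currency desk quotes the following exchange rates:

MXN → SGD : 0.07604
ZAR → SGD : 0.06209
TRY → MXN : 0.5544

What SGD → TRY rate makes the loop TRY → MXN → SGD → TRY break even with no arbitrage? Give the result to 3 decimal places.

23.721

Known legs of the cycle: 0.5544 × 0.07604 = 0.042156576
For no arbitrage the full-cycle product must be 1, so the missing rate is 1 / 0.042156576 ≈ 23.72109.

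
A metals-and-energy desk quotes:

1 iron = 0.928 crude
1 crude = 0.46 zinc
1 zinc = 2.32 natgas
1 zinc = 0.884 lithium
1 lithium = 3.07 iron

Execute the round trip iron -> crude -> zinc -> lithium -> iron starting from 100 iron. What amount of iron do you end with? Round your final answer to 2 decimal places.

115.85

100 iron × 0.928 = 92.8 crude
92.8 crude × 0.46 = 42.688 zinc
42.688 zinc × 0.884 = 37.736192 lithium
37.736192 lithium × 3.07 = 115.85010944 iron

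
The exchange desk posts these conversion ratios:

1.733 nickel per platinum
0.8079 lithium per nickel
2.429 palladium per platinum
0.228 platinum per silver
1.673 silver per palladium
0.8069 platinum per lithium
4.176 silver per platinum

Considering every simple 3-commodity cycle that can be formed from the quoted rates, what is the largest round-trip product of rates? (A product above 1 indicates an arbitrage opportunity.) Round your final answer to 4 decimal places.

1.1297

nickel→lithium→platinum→nickel: 0.8079 × 0.8069 × 1.733 = 1.12973
platinum→palladium→silver→platinum: 2.429 × 1.673 × 0.228 = 0.92653
Maximum is nickel→lithium→platinum→nickel at 1.1297; arbitrage exists.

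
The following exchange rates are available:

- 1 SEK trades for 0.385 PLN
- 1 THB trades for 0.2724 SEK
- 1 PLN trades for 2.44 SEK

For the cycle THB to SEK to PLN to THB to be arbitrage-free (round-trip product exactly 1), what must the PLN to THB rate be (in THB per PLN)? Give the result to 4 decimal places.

9.5353

Known legs of the cycle: 0.2724 × 0.385 = 0.104874
For no arbitrage the full-cycle product must be 1, so the missing rate is 1 / 0.104874 ≈ 9.535252.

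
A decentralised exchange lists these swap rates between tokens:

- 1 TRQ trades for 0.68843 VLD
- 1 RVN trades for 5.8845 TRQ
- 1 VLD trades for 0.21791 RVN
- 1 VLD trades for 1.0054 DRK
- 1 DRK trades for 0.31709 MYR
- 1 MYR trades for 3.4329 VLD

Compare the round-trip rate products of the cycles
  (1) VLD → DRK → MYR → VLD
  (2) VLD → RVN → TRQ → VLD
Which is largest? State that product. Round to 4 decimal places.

1.0944

(1) 1.0054 × 0.31709 × 3.4329 = 1.09442
(2) 0.21791 × 5.8845 × 0.68843 = 0.88277
Highest is cycle (1) at 1.0944 (>1, arbitrage).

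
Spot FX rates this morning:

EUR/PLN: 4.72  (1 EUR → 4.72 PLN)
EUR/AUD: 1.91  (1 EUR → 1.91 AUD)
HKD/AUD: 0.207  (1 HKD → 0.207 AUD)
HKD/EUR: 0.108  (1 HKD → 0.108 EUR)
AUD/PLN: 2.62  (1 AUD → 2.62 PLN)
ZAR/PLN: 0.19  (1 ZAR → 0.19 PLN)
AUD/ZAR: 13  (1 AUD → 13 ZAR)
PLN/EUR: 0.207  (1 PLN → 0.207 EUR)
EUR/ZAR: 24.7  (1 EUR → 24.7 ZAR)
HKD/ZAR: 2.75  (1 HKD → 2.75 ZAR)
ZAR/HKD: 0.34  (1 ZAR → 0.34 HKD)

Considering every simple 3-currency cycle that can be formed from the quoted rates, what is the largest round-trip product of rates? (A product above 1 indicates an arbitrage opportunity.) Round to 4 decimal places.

1.0359

EUR→AUD→PLN→EUR: 1.91 × 2.62 × 0.207 = 1.03587
ZAR→PLN→EUR→ZAR: 0.19 × 0.207 × 24.7 = 0.97145
ZAR→HKD→AUD→ZAR: 0.34 × 0.207 × 13 = 0.91494
ZAR→HKD→EUR→ZAR: 0.34 × 0.108 × 24.7 = 0.90698
Maximum is EUR→AUD→PLN→EUR at 1.0359; arbitrage exists.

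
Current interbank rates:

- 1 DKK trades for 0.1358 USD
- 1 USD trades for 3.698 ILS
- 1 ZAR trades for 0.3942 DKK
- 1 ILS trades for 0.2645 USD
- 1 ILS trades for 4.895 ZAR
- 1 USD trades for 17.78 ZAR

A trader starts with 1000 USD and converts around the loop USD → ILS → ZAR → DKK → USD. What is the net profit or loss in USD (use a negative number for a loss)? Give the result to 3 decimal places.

1000 USD × 3.698 = 3698 ILS
3698 ILS × 4.895 = 18101.71 ZAR
18101.71 ZAR × 0.3942 = 7135.694082 DKK
7135.694082 DKK × 0.1358 = 969.0272563356 USD
Net change: 969.0272563356 − 1000 = -30.9727436644 USD

-30.973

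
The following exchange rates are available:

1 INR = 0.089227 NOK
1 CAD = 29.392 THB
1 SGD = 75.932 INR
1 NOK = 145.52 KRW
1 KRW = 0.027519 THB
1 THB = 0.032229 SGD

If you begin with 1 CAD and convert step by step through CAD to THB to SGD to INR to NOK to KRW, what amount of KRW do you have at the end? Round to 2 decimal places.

933.94

1 CAD × 29.392 = 29.392 THB
29.392 THB × 0.032229 = 0.947274768 SGD
0.947274768 SGD × 75.932 = 71.928467683776 INR
71.928467683776 INR × 0.089227 = 6.417961386020281152 NOK
6.417961386020281152 NOK × 145.52 = 933.94174089367131323904 KRW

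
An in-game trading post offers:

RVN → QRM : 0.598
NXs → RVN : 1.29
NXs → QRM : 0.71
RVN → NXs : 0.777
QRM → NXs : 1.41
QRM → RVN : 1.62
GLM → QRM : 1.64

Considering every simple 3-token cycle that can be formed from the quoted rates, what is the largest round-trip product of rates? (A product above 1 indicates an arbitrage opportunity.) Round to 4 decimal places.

1.0877

NXs→RVN→QRM→NXs: 1.29 × 0.598 × 1.41 = 1.08770
NXs→QRM→RVN→NXs: 0.71 × 1.62 × 0.777 = 0.89371
Maximum is NXs→RVN→QRM→NXs at 1.0877; arbitrage exists.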